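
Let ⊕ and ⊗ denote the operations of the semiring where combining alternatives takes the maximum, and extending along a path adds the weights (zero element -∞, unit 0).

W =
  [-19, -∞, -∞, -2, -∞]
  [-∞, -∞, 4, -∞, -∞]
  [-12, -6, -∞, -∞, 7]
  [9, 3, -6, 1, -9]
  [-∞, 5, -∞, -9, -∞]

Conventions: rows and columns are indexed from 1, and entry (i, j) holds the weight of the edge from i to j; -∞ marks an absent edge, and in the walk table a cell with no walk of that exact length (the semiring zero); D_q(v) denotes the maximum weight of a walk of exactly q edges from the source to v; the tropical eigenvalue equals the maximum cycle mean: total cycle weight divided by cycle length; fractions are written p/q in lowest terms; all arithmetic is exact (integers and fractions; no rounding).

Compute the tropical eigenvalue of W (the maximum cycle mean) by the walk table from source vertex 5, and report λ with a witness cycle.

q=0: [-∞, -∞, -∞, -∞, 0]
q=1: [-∞, 5, -∞, -9, -∞]
q=2: [0, -6, 9, -8, -18]
q=3: [1, 3, -2, -2, 16]
q=4: [7, 21, 7, 7, 5]
q=5: [16, 10, 25, 8, 14]
Optimal cycle mean attained by: cycle 2->3->5->2, total 4 + 7 + 5, length 3.
Answer: λ = 16/3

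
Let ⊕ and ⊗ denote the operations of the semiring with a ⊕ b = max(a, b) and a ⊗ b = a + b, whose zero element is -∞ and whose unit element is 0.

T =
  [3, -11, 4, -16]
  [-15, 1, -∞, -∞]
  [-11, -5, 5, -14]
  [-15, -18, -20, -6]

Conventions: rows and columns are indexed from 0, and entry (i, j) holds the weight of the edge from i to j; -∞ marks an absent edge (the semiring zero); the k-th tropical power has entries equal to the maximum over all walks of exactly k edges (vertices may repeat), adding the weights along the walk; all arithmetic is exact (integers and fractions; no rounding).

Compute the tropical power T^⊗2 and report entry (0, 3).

T^⊗2:
  [6, -1, 9, -10]
  [-12, 2, -11, -31]
  [-6, 0, 10, -9]
  [-12, -17, -11, -12]
Key observation: the optimum is the walk 0->2->3, with weight 4 + (-14) = -10.
Optimal value attained by: walk 0->2->3.
Answer: (T^⊗2)[0][3] = -10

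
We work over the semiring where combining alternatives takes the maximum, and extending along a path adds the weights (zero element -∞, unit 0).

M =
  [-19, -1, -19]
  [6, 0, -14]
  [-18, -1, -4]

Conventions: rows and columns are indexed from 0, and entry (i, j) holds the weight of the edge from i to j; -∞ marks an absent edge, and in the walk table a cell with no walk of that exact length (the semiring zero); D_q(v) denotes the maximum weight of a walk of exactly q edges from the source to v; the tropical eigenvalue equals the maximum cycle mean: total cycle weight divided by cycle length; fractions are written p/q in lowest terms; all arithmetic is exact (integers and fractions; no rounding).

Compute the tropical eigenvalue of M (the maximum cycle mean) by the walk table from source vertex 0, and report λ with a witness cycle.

q=0: [0, -∞, -∞]
q=1: [-19, -1, -19]
q=2: [5, -1, -15]
q=3: [5, 4, -14]
Optimal cycle mean attained by: cycle 0->1->0, total (-1) + 6, length 2.
Answer: λ = 5/2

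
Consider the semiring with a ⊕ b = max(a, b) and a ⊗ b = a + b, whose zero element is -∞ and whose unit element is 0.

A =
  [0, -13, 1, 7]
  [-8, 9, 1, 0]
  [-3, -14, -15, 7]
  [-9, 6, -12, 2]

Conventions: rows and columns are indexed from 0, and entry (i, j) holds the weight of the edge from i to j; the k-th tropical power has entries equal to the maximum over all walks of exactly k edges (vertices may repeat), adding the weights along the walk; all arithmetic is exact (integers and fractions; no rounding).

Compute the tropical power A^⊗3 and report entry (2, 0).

A^⊗2:
  [0, 13, 1, 9]
  [1, 18, 10, 9]
  [-2, 13, -2, 9]
  [-2, 15, 7, 6]
A^⊗3:
  [5, 22, 14, 13]
  [10, 27, 19, 18]
  [5, 22, 14, 13]
  [7, 24, 16, 15]
Key observation: the optimum is the walk 2->3->1->0, with weight 7 + 6 + (-8) = 5.
Optimal value attained by: walk 2->3->1->0.
Answer: (A^⊗3)[2][0] = 5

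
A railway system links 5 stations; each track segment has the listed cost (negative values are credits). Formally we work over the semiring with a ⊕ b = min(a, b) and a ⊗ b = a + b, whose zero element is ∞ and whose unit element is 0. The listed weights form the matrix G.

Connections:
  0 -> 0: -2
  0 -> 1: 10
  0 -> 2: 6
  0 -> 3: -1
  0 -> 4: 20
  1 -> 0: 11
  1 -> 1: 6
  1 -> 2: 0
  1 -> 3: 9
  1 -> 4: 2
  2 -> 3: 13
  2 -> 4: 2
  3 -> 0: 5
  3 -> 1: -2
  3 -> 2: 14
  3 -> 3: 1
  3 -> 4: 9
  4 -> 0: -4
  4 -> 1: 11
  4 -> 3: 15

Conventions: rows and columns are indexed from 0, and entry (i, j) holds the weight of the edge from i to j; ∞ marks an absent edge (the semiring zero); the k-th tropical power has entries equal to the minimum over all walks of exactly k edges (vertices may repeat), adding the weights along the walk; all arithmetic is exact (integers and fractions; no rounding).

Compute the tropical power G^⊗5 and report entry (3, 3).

G^⊗2:
  [-4, -3, 4, -3, 8]
  [-2, 7, 6, 10, 2]
  [-2, 11, 27, 14, 22]
  [3, -1, -2, 2, 0]
  [-6, 6, 2, -5, 13]
G^⊗3:
  [-6, -5, -3, -5, -1]
  [-4, 8, 4, -3, 8]
  [-4, 8, 4, -3, 13]
  [-4, 0, -1, 2, 0]
  [-8, -7, 0, -7, 4]
G^⊗4:
  [-8, -7, -5, -7, -3]
  [-6, -5, 2, -5, 6]
  [-6, -5, 2, -5, 6]
  [-6, 0, 0, -5, 1]
  [-10, -9, -7, -9, -5]
G^⊗5:
  [-10, -9, -7, -9, -5]
  [-8, -7, -5, -7, -3]
  [-8, -7, -5, -7, -3]
  [-8, -7, 0, -7, 2]
  [-12, -11, -9, -11, -7]
Key observation: the optimum is the walk 3->1->4->0->0->3, with weight (-2) + 2 + (-4) + (-2) + (-1) = -7.
Optimal value attained by: walk 3->1->4->0->0->3.
Answer: (G^⊗5)[3][3] = -7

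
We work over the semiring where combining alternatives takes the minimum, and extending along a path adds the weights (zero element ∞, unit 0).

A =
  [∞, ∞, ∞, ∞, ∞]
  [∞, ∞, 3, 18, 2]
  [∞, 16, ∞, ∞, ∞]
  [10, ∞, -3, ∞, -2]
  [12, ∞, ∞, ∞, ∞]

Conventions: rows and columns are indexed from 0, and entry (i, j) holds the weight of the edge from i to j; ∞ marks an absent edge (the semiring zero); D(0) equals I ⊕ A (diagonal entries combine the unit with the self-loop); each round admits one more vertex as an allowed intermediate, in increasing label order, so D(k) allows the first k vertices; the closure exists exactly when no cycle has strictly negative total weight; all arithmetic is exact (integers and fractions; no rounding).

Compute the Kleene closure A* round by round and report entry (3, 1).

D(0):
  [0, ∞, ∞, ∞, ∞]
  [∞, 0, 3, 18, 2]
  [∞, 16, 0, ∞, ∞]
  [10, ∞, -3, 0, -2]
  [12, ∞, ∞, ∞, 0]
D(1):
  [0, ∞, ∞, ∞, ∞]
  [∞, 0, 3, 18, 2]
  [∞, 16, 0, ∞, ∞]
  [10, ∞, -3, 0, -2]
  [12, ∞, ∞, ∞, 0]
D(2):
  [0, ∞, ∞, ∞, ∞]
  [∞, 0, 3, 18, 2]
  [∞, 16, 0, 34, 18]
  [10, ∞, -3, 0, -2]
  [12, ∞, ∞, ∞, 0]
D(3):
  [0, ∞, ∞, ∞, ∞]
  [∞, 0, 3, 18, 2]
  [∞, 16, 0, 34, 18]
  [10, 13, -3, 0, -2]
  [12, ∞, ∞, ∞, 0]
D(4):
  [0, ∞, ∞, ∞, ∞]
  [28, 0, 3, 18, 2]
  [44, 16, 0, 34, 18]
  [10, 13, -3, 0, -2]
  [12, ∞, ∞, ∞, 0]
D(5):
  [0, ∞, ∞, ∞, ∞]
  [14, 0, 3, 18, 2]
  [30, 16, 0, 34, 18]
  [10, 13, -3, 0, -2]
  [12, ∞, ∞, ∞, 0]
Answer: A*[3][1] = 13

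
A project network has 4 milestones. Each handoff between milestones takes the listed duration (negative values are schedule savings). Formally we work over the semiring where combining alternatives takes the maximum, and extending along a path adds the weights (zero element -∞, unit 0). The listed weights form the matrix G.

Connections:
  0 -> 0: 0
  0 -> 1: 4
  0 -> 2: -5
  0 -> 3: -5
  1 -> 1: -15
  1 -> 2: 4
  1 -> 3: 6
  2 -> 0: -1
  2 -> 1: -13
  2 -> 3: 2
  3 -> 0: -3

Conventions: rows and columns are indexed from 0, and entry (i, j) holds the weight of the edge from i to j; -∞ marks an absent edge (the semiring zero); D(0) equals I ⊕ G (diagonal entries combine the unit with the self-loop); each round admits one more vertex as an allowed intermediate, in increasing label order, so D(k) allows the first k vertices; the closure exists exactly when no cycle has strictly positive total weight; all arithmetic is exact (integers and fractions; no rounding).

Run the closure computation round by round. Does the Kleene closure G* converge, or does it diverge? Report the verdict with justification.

D(0):
  [0, 4, -5, -5]
  [-∞, 0, 4, 6]
  [-1, -13, 0, 2]
  [-3, -∞, -∞, 0]
D(1):
  [0, 4, -5, -5]
  [-∞, 0, 4, 6]
  [-1, 3, 0, 2]
  [-3, 1, -8, 0]
Detection: at round 2, diagonal entry (2, 2) turns strictly positive.
Key observation: the cycle 2->0->1->2 has total weight (-1) + 4 + 4, which is strictly positive.
Answer: DIVERGES — positive cycle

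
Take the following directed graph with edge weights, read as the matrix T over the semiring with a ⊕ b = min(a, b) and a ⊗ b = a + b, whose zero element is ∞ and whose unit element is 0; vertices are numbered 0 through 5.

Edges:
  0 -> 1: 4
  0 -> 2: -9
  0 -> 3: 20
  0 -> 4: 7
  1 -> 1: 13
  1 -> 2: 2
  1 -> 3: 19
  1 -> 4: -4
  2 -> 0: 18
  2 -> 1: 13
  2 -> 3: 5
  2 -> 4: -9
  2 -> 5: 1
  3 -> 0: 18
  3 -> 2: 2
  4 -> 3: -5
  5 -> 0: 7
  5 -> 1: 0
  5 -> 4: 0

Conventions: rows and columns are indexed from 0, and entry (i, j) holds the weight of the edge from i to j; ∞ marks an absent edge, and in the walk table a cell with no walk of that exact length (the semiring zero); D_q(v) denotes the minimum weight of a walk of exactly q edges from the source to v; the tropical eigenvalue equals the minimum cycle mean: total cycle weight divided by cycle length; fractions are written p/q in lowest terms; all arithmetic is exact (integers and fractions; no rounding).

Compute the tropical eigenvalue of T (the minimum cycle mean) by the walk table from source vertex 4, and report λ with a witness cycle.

q=0: [∞, ∞, ∞, ∞, 0, ∞]
q=1: [∞, ∞, ∞, -5, ∞, ∞]
q=2: [13, ∞, -3, ∞, ∞, ∞]
q=3: [15, 10, 4, 2, -12, -2]
q=4: [5, -2, 4, -17, -5, 5]
q=5: [1, 5, -15, -10, -6, 5]
q=6: [3, -2, -8, -11, -24, -14]
Optimal cycle mean attained by: cycle 2->4->3->2, total (-9) + (-5) + 2, length 3.
Answer: λ = -4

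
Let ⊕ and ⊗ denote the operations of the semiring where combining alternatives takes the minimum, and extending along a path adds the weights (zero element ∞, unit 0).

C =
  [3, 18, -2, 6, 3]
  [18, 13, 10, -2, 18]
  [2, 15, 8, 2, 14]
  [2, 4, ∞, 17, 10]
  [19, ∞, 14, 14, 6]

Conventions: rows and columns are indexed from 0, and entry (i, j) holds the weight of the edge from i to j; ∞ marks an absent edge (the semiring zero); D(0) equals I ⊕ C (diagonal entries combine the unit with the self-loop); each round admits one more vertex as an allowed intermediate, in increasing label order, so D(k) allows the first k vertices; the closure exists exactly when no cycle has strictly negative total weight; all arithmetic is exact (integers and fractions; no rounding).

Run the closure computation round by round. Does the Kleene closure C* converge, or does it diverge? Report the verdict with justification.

D(0):
  [0, 18, -2, 6, 3]
  [18, 0, 10, -2, 18]
  [2, 15, 0, 2, 14]
  [2, 4, ∞, 0, 10]
  [19, ∞, 14, 14, 0]
D(1):
  [0, 18, -2, 6, 3]
  [18, 0, 10, -2, 18]
  [2, 15, 0, 2, 5]
  [2, 4, 0, 0, 5]
  [19, 37, 14, 14, 0]
D(2):
  [0, 18, -2, 6, 3]
  [18, 0, 10, -2, 18]
  [2, 15, 0, 2, 5]
  [2, 4, 0, 0, 5]
  [19, 37, 14, 14, 0]
D(3):
  [0, 13, -2, 0, 3]
  [12, 0, 10, -2, 15]
  [2, 15, 0, 2, 5]
  [2, 4, 0, 0, 5]
  [16, 29, 14, 14, 0]
D(4):
  [0, 4, -2, 0, 3]
  [0, 0, -2, -2, 3]
  [2, 6, 0, 2, 5]
  [2, 4, 0, 0, 5]
  [16, 18, 14, 14, 0]
D(5):
  [0, 4, -2, 0, 3]
  [0, 0, -2, -2, 3]
  [2, 6, 0, 2, 5]
  [2, 4, 0, 0, 5]
  [16, 18, 14, 14, 0]
Key observation: every diagonal entry stays at the unit through all rounds, so no improving cycle exists.
Answer: CONVERGES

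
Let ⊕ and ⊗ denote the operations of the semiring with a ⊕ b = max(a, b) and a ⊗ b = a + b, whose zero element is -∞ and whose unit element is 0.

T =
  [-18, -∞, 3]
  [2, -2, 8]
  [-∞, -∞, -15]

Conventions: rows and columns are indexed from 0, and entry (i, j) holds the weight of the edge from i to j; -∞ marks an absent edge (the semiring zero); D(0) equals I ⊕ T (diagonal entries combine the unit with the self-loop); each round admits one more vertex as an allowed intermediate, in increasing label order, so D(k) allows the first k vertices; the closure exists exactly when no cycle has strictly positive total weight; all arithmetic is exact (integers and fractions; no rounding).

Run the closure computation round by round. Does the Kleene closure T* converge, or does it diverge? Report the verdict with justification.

D(0):
  [0, -∞, 3]
  [2, 0, 8]
  [-∞, -∞, 0]
D(1):
  [0, -∞, 3]
  [2, 0, 8]
  [-∞, -∞, 0]
D(2):
  [0, -∞, 3]
  [2, 0, 8]
  [-∞, -∞, 0]
D(3):
  [0, -∞, 3]
  [2, 0, 8]
  [-∞, -∞, 0]
Key observation: every diagonal entry stays at the unit through all rounds, so no improving cycle exists.
Answer: CONVERGES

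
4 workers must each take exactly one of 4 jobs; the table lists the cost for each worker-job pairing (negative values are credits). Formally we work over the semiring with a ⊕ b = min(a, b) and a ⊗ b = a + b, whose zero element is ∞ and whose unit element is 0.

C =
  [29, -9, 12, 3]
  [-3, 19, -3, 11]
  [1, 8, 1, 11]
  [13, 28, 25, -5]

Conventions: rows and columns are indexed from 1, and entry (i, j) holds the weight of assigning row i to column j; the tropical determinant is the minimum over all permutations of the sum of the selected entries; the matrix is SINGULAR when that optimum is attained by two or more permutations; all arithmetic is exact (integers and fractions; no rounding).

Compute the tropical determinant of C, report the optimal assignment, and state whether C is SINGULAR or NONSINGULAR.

σ = (1, 2, 3, 4): 29 + 19 + 1 + (-5) = 44
σ = (1, 2, 4, 3): 29 + 19 + 11 + 25 = 84
σ = (1, 3, 2, 4): 29 + (-3) + 8 + (-5) = 29
σ = (1, 3, 4, 2): 29 + (-3) + 11 + 28 = 65
σ = (1, 4, 2, 3): 29 + 11 + 8 + 25 = 73
σ = (1, 4, 3, 2): 29 + 11 + 1 + 28 = 69
σ = (2, 1, 3, 4): (-9) + (-3) + 1 + (-5) = -16
σ = (2, 1, 4, 3): (-9) + (-3) + 11 + 25 = 24
σ = (2, 3, 1, 4): (-9) + (-3) + 1 + (-5) = -16
σ = (2, 3, 4, 1): (-9) + (-3) + 11 + 13 = 12
σ = (2, 4, 1, 3): (-9) + 11 + 1 + 25 = 28
σ = (2, 4, 3, 1): (-9) + 11 + 1 + 13 = 16
σ = (3, 1, 2, 4): 12 + (-3) + 8 + (-5) = 12
σ = (3, 1, 4, 2): 12 + (-3) + 11 + 28 = 48
σ = (3, 2, 1, 4): 12 + 19 + 1 + (-5) = 27
σ = (3, 2, 4, 1): 12 + 19 + 11 + 13 = 55
σ = (3, 4, 1, 2): 12 + 11 + 1 + 28 = 52
σ = (3, 4, 2, 1): 12 + 11 + 8 + 13 = 44
σ = (4, 1, 2, 3): 3 + (-3) + 8 + 25 = 33
σ = (4, 1, 3, 2): 3 + (-3) + 1 + 28 = 29
σ = (4, 2, 1, 3): 3 + 19 + 1 + 25 = 48
σ = (4, 2, 3, 1): 3 + 19 + 1 + 13 = 36
σ = (4, 3, 1, 2): 3 + (-3) + 1 + 28 = 29
σ = (4, 3, 2, 1): 3 + (-3) + 8 + 13 = 21
Optimal value attained by: σ = (2, 1, 3, 4).
Answer: det⊕(C) = -16; verdict: SINGULAR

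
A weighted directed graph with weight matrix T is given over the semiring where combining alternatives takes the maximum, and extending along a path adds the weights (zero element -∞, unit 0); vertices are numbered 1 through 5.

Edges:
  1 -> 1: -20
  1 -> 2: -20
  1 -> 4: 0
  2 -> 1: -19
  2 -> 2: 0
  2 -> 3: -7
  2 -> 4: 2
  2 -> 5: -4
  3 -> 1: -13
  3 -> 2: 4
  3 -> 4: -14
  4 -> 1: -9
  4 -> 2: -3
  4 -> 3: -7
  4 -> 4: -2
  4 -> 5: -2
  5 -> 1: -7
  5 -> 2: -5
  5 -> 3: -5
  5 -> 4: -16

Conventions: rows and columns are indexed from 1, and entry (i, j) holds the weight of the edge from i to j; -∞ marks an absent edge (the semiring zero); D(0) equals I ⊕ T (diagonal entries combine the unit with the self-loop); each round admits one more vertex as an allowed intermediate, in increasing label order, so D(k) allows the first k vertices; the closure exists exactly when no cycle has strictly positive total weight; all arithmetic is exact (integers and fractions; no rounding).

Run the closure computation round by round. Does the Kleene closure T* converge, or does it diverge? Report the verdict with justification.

D(0):
  [0, -20, -∞, 0, -∞]
  [-19, 0, -7, 2, -4]
  [-13, 4, 0, -14, -∞]
  [-9, -3, -7, 0, -2]
  [-7, -5, -5, -16, 0]
D(1):
  [0, -20, -∞, 0, -∞]
  [-19, 0, -7, 2, -4]
  [-13, 4, 0, -13, -∞]
  [-9, -3, -7, 0, -2]
  [-7, -5, -5, -7, 0]
D(2):
  [0, -20, -27, 0, -24]
  [-19, 0, -7, 2, -4]
  [-13, 4, 0, 6, 0]
  [-9, -3, -7, 0, -2]
  [-7, -5, -5, -3, 0]
D(3):
  [0, -20, -27, 0, -24]
  [-19, 0, -7, 2, -4]
  [-13, 4, 0, 6, 0]
  [-9, -3, -7, 0, -2]
  [-7, -1, -5, 1, 0]
D(4):
  [0, -3, -7, 0, -2]
  [-7, 0, -5, 2, 0]
  [-3, 4, 0, 6, 4]
  [-9, -3, -7, 0, -2]
  [-7, -1, -5, 1, 0]
D(5):
  [0, -3, -7, 0, -2]
  [-7, 0, -5, 2, 0]
  [-3, 4, 0, 6, 4]
  [-9, -3, -7, 0, -2]
  [-7, -1, -5, 1, 0]
Key observation: every diagonal entry stays at the unit through all rounds, so no improving cycle exists.
Answer: CONVERGES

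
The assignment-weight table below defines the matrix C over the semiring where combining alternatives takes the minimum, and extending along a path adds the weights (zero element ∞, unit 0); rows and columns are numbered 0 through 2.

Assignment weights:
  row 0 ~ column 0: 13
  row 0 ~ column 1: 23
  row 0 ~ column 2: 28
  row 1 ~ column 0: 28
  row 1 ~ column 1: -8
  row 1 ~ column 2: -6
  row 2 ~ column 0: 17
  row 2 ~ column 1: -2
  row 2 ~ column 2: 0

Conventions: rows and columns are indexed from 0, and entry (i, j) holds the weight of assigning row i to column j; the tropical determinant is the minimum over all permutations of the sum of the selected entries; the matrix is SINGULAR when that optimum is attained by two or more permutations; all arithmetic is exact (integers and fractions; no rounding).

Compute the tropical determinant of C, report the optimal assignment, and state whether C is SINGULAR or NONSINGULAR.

σ = (0, 1, 2): 13 + (-8) + 0 = 5
σ = (0, 2, 1): 13 + (-6) + (-2) = 5
σ = (1, 0, 2): 23 + 28 + 0 = 51
σ = (1, 2, 0): 23 + (-6) + 17 = 34
σ = (2, 0, 1): 28 + 28 + (-2) = 54
σ = (2, 1, 0): 28 + (-8) + 17 = 37
Optimal value attained by: σ = (0, 1, 2).
Answer: det⊕(C) = 5; verdict: SINGULAR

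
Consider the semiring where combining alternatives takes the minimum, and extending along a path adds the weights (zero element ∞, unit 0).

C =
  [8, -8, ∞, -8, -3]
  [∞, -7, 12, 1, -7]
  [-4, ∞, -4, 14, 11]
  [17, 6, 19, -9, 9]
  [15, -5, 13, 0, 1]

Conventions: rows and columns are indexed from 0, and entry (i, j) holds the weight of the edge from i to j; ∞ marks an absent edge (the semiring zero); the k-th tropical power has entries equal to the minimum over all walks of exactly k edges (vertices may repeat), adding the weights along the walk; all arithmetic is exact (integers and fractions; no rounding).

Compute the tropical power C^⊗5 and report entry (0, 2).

C^⊗2:
  [9, -15, 4, -17, -15]
  [8, -14, 5, -8, -14]
  [-8, -12, -8, -12, -7]
  [8, -3, 10, -18, -1]
  [9, -12, 7, -9, -12]
C^⊗3:
  [0, -22, -3, -26, -22]
  [1, -21, -2, -17, -21]
  [-12, -19, -12, -21, -19]
  [-1, -12, 1, -27, -10]
  [3, -19, 0, -18, -19]
C^⊗4:
  [-9, -29, -10, -35, -29]
  [-6, -28, -9, -26, -28]
  [-16, -26, -16, -30, -26]
  [-10, -21, -8, -36, -19]
  [-4, -26, -7, -27, -26]
C^⊗5:
  [-18, -36, -17, -44, -36]
  [-13, -35, -16, -35, -35]
  [-20, -33, -20, -39, -33]
  [-19, -30, -17, -45, -28]
  [-11, -33, -14, -36, -33]
Key observation: the optimum is the walk 0->1->1->1->1->2, with weight (-8) + (-7) + (-7) + (-7) + 12 = -17.
Optimal value attained by: walk 0->1->1->1->1->2.
Answer: (C^⊗5)[0][2] = -17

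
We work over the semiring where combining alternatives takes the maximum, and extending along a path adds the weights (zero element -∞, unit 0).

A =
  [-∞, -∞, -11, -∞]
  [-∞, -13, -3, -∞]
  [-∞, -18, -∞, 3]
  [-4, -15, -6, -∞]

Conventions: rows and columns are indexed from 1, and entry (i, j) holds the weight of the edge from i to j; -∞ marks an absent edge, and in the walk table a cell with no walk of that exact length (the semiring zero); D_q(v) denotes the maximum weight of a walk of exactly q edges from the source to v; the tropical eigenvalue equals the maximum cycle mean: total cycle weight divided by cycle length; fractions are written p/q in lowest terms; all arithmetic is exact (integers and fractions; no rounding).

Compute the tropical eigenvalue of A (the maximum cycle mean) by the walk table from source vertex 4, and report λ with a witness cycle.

q=0: [-∞, -∞, -∞, 0]
q=1: [-4, -15, -6, -∞]
q=2: [-∞, -24, -15, -3]
q=3: [-7, -18, -9, -12]
q=4: [-16, -27, -18, -6]
Optimal cycle mean attained by: cycle 3->4->3, total 3 + (-6), length 2.
Answer: λ = -3/2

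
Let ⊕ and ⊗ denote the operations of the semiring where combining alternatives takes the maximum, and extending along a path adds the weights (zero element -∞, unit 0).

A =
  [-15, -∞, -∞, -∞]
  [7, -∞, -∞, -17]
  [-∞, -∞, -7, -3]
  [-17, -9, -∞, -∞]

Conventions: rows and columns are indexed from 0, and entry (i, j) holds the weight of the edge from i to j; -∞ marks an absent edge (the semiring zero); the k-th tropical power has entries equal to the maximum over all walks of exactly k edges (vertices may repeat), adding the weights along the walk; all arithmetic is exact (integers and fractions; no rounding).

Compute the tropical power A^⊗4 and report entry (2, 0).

A^⊗2:
  [-30, -∞, -∞, -∞]
  [-8, -26, -∞, -∞]
  [-20, -12, -14, -10]
  [-2, -∞, -∞, -26]
A^⊗3:
  [-45, -∞, -∞, -∞]
  [-19, -∞, -∞, -43]
  [-5, -19, -21, -17]
  [-17, -35, -∞, -∞]
A^⊗4:
  [-60, -∞, -∞, -∞]
  [-34, -52, -∞, -∞]
  [-12, -26, -28, -24]
  [-28, -∞, -∞, -52]
Key observation: the optimum is the walk 2->2->3->1->0, with weight (-7) + (-3) + (-9) + 7 = -12.
Optimal value attained by: walk 2->2->3->1->0.
Answer: (A^⊗4)[2][0] = -12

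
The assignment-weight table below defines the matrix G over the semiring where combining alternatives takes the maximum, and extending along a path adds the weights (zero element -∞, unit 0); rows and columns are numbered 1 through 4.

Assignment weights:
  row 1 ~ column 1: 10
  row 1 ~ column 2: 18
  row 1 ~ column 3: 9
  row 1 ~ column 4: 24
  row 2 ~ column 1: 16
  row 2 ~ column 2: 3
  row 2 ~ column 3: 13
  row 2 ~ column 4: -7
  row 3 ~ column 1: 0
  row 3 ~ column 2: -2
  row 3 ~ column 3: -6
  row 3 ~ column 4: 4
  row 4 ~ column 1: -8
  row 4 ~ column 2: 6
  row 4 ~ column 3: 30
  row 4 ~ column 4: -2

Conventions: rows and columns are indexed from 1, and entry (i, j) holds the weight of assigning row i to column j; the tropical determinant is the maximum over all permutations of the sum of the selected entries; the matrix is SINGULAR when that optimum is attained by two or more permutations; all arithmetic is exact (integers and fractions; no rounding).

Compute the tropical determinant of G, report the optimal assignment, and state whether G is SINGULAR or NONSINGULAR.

σ = (1, 2, 3, 4): 10 + 3 + (-6) + (-2) = 5
σ = (1, 2, 4, 3): 10 + 3 + 4 + 30 = 47
σ = (1, 3, 2, 4): 10 + 13 + (-2) + (-2) = 19
σ = (1, 3, 4, 2): 10 + 13 + 4 + 6 = 33
σ = (1, 4, 2, 3): 10 + (-7) + (-2) + 30 = 31
σ = (1, 4, 3, 2): 10 + (-7) + (-6) + 6 = 3
σ = (2, 1, 3, 4): 18 + 16 + (-6) + (-2) = 26
σ = (2, 1, 4, 3): 18 + 16 + 4 + 30 = 68
σ = (2, 3, 1, 4): 18 + 13 + 0 + (-2) = 29
σ = (2, 3, 4, 1): 18 + 13 + 4 + (-8) = 27
σ = (2, 4, 1, 3): 18 + (-7) + 0 + 30 = 41
σ = (2, 4, 3, 1): 18 + (-7) + (-6) + (-8) = -3
σ = (3, 1, 2, 4): 9 + 16 + (-2) + (-2) = 21
σ = (3, 1, 4, 2): 9 + 16 + 4 + 6 = 35
σ = (3, 2, 1, 4): 9 + 3 + 0 + (-2) = 10
σ = (3, 2, 4, 1): 9 + 3 + 4 + (-8) = 8
σ = (3, 4, 1, 2): 9 + (-7) + 0 + 6 = 8
σ = (3, 4, 2, 1): 9 + (-7) + (-2) + (-8) = -8
σ = (4, 1, 2, 3): 24 + 16 + (-2) + 30 = 68
σ = (4, 1, 3, 2): 24 + 16 + (-6) + 6 = 40
σ = (4, 2, 1, 3): 24 + 3 + 0 + 30 = 57
σ = (4, 2, 3, 1): 24 + 3 + (-6) + (-8) = 13
σ = (4, 3, 1, 2): 24 + 13 + 0 + 6 = 43
σ = (4, 3, 2, 1): 24 + 13 + (-2) + (-8) = 27
Optimal value attained by: σ = (2, 1, 4, 3).
Answer: det⊕(G) = 68; verdict: SINGULAR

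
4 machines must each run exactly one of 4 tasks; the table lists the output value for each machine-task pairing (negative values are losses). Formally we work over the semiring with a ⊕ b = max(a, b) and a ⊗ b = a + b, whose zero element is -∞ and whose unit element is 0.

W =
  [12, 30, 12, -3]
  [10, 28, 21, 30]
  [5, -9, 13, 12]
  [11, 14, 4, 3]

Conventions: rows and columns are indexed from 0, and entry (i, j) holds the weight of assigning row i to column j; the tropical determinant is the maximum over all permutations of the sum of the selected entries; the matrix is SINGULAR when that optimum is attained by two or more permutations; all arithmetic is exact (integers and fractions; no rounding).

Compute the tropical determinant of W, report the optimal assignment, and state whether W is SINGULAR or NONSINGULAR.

σ = (0, 1, 2, 3): 12 + 28 + 13 + 3 = 56
σ = (0, 1, 3, 2): 12 + 28 + 12 + 4 = 56
σ = (0, 2, 1, 3): 12 + 21 + (-9) + 3 = 27
σ = (0, 2, 3, 1): 12 + 21 + 12 + 14 = 59
σ = (0, 3, 1, 2): 12 + 30 + (-9) + 4 = 37
σ = (0, 3, 2, 1): 12 + 30 + 13 + 14 = 69
σ = (1, 0, 2, 3): 30 + 10 + 13 + 3 = 56
σ = (1, 0, 3, 2): 30 + 10 + 12 + 4 = 56
σ = (1, 2, 0, 3): 30 + 21 + 5 + 3 = 59
σ = (1, 2, 3, 0): 30 + 21 + 12 + 11 = 74
σ = (1, 3, 0, 2): 30 + 30 + 5 + 4 = 69
σ = (1, 3, 2, 0): 30 + 30 + 13 + 11 = 84
σ = (2, 0, 1, 3): 12 + 10 + (-9) + 3 = 16
σ = (2, 0, 3, 1): 12 + 10 + 12 + 14 = 48
σ = (2, 1, 0, 3): 12 + 28 + 5 + 3 = 48
σ = (2, 1, 3, 0): 12 + 28 + 12 + 11 = 63
σ = (2, 3, 0, 1): 12 + 30 + 5 + 14 = 61
σ = (2, 3, 1, 0): 12 + 30 + (-9) + 11 = 44
σ = (3, 0, 1, 2): (-3) + 10 + (-9) + 4 = 2
σ = (3, 0, 2, 1): (-3) + 10 + 13 + 14 = 34
σ = (3, 1, 0, 2): (-3) + 28 + 5 + 4 = 34
σ = (3, 1, 2, 0): (-3) + 28 + 13 + 11 = 49
σ = (3, 2, 0, 1): (-3) + 21 + 5 + 14 = 37
σ = (3, 2, 1, 0): (-3) + 21 + (-9) + 11 = 20
Optimal value attained by: σ = (1, 3, 2, 0).
Answer: det⊕(W) = 84; verdict: NONSINGULAR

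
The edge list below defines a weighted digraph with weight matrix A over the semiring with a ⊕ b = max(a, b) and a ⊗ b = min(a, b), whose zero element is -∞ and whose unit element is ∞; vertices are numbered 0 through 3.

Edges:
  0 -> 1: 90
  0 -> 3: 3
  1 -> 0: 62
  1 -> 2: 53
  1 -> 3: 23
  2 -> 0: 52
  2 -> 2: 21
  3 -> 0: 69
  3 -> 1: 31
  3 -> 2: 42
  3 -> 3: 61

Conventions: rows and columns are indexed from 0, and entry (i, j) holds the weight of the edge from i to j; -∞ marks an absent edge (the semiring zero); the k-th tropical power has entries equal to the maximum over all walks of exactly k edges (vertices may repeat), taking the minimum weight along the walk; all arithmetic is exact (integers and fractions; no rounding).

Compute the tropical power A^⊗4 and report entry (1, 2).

A^⊗2:
  [62, 3, 53, 23]
  [52, 62, 23, 23]
  [21, 52, 21, 3]
  [61, 69, 42, 61]
A^⊗3:
  [52, 62, 23, 23]
  [62, 52, 53, 23]
  [52, 21, 52, 23]
  [62, 61, 53, 61]
A^⊗4:
  [62, 52, 53, 23]
  [52, 62, 52, 23]
  [52, 52, 23, 23]
  [61, 62, 53, 61]
Key observation: the optimum is the walk 1->2->0->1->2, with weight 53 min 52 min 90 min 53 = 52.
Optimal value attained by: walk 1->2->0->1->2.
Answer: (A^⊗4)[1][2] = 52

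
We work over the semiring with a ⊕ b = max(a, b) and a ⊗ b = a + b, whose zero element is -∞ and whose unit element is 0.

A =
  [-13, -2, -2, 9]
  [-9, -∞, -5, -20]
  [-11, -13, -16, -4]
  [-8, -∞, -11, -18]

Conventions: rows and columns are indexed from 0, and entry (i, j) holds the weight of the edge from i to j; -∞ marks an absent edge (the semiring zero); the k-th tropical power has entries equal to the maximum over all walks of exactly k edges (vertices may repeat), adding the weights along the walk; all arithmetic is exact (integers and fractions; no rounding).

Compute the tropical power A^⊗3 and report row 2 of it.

A^⊗2:
  [1, -15, -2, -4]
  [-16, -11, -11, 0]
  [-12, -13, -13, -2]
  [-21, -10, -10, 1]
A^⊗3:
  [-12, -1, -1, 10]
  [-8, -18, -11, -7]
  [-10, -14, -13, -3]
  [-7, -23, -10, -12]
Answer: row 2 of A^⊗3 = [-10, -14, -13, -3]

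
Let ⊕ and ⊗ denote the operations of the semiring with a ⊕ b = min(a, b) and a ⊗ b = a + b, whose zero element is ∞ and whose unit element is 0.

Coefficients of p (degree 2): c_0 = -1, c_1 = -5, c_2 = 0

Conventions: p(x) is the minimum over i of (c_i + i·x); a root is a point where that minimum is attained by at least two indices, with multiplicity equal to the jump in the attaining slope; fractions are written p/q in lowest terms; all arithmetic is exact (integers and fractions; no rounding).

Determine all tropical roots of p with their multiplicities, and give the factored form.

hull edge (i=0, c=-1) to (i=1, c=-5): slope -4, span 1
hull edge (i=1, c=-5) to (i=2, c=0): slope 5, span 1
Factored form: p(x) = 0 ⊗ (x ⊕ (-5)) ⊗ (x ⊕ 4)
Answer: roots = -5 (mult 1), 4 (mult 1)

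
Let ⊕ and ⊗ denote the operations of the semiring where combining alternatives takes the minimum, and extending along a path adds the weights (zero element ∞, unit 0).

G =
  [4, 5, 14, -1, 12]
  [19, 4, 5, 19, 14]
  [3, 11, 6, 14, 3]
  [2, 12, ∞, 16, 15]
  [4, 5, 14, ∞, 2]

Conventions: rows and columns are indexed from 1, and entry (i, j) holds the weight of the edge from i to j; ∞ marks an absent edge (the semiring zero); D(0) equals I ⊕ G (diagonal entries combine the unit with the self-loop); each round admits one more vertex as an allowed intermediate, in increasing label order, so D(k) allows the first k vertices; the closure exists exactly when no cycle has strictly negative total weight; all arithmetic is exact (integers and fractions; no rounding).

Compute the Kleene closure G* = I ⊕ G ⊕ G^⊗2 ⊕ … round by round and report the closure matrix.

D(0):
  [0, 5, 14, -1, 12]
  [19, 0, 5, 19, 14]
  [3, 11, 0, 14, 3]
  [2, 12, ∞, 0, 15]
  [4, 5, 14, ∞, 0]
D(1):
  [0, 5, 14, -1, 12]
  [19, 0, 5, 18, 14]
  [3, 8, 0, 2, 3]
  [2, 7, 16, 0, 14]
  [4, 5, 14, 3, 0]
D(2):
  [0, 5, 10, -1, 12]
  [19, 0, 5, 18, 14]
  [3, 8, 0, 2, 3]
  [2, 7, 12, 0, 14]
  [4, 5, 10, 3, 0]
D(3):
  [0, 5, 10, -1, 12]
  [8, 0, 5, 7, 8]
  [3, 8, 0, 2, 3]
  [2, 7, 12, 0, 14]
  [4, 5, 10, 3, 0]
D(4):
  [0, 5, 10, -1, 12]
  [8, 0, 5, 7, 8]
  [3, 8, 0, 2, 3]
  [2, 7, 12, 0, 14]
  [4, 5, 10, 3, 0]
D(5):
  [0, 5, 10, -1, 12]
  [8, 0, 5, 7, 8]
  [3, 8, 0, 2, 3]
  [2, 7, 12, 0, 14]
  [4, 5, 10, 3, 0]
Answer: G* = [[0, 5, 10, -1, 12], [8, 0, 5, 7, 8], [3, 8, 0, 2, 3], [2, 7, 12, 0, 14], [4, 5, 10, 3, 0]]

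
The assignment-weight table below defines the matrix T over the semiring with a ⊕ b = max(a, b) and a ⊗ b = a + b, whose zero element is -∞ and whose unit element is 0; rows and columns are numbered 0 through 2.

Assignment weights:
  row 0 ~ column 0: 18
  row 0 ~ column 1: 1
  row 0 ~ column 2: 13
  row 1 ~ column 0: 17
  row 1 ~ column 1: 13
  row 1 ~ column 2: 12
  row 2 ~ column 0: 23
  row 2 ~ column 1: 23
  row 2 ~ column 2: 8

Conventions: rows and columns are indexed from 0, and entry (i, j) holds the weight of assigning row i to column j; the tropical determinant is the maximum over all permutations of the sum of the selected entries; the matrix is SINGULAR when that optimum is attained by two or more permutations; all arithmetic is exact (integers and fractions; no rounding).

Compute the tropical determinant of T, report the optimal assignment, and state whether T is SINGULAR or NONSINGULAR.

σ = (0, 1, 2): 18 + 13 + 8 = 39
σ = (0, 2, 1): 18 + 12 + 23 = 53
σ = (1, 0, 2): 1 + 17 + 8 = 26
σ = (1, 2, 0): 1 + 12 + 23 = 36
σ = (2, 0, 1): 13 + 17 + 23 = 53
σ = (2, 1, 0): 13 + 13 + 23 = 49
Optimal value attained by: σ = (0, 2, 1).
Answer: det⊕(T) = 53; verdict: SINGULAR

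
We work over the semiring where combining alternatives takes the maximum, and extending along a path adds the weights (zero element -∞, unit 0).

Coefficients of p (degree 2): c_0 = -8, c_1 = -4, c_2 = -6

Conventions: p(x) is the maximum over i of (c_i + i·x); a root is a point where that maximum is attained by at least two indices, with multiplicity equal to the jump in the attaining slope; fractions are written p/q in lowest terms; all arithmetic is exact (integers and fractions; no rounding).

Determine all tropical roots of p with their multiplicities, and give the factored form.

hull edge (i=0, c=-8) to (i=1, c=-4): slope 4, span 1
hull edge (i=1, c=-4) to (i=2, c=-6): slope -2, span 1
Factored form: p(x) = -6 ⊗ (x ⊕ (-4)) ⊗ (x ⊕ 2)
Answer: roots = -4 (mult 1), 2 (mult 1)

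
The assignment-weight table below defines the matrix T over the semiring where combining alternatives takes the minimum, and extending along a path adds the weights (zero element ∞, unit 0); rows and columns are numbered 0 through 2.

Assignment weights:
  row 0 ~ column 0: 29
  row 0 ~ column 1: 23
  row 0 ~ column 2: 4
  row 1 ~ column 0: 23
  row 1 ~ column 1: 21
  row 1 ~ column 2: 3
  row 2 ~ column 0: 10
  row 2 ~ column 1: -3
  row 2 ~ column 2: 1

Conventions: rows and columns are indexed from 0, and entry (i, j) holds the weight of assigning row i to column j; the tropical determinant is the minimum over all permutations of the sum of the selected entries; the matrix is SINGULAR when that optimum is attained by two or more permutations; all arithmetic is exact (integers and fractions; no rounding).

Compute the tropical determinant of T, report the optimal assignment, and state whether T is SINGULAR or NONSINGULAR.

σ = (0, 1, 2): 29 + 21 + 1 = 51
σ = (0, 2, 1): 29 + 3 + (-3) = 29
σ = (1, 0, 2): 23 + 23 + 1 = 47
σ = (1, 2, 0): 23 + 3 + 10 = 36
σ = (2, 0, 1): 4 + 23 + (-3) = 24
σ = (2, 1, 0): 4 + 21 + 10 = 35
Optimal value attained by: σ = (2, 0, 1).
Answer: det⊕(T) = 24; verdict: NONSINGULAR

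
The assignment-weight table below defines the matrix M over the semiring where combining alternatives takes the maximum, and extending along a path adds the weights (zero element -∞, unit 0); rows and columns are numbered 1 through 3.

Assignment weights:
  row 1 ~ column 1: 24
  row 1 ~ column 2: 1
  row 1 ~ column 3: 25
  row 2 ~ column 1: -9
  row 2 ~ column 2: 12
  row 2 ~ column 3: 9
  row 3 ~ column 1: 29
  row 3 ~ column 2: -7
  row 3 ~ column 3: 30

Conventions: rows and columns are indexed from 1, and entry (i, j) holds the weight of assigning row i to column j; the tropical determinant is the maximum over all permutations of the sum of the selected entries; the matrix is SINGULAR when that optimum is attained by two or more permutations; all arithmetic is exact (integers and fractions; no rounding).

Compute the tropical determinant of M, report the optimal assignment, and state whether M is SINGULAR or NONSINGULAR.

σ = (1, 2, 3): 24 + 12 + 30 = 66
σ = (1, 3, 2): 24 + 9 + (-7) = 26
σ = (2, 1, 3): 1 + (-9) + 30 = 22
σ = (2, 3, 1): 1 + 9 + 29 = 39
σ = (3, 1, 2): 25 + (-9) + (-7) = 9
σ = (3, 2, 1): 25 + 12 + 29 = 66
Optimal value attained by: σ = (1, 2, 3).
Answer: det⊕(M) = 66; verdict: SINGULAR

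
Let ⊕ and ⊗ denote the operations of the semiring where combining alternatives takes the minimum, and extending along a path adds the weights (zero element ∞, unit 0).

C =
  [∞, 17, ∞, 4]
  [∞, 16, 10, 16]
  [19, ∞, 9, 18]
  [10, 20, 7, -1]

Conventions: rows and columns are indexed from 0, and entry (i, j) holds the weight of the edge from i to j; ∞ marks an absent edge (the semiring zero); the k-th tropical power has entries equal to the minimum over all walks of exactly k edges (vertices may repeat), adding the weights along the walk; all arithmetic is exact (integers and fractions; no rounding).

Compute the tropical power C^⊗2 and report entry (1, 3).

C^⊗2:
  [14, 24, 11, 3]
  [26, 32, 19, 15]
  [28, 36, 18, 17]
  [9, 19, 6, -2]
Key observation: the optimum is the walk 1->3->3, with weight 16 + (-1) = 15.
Optimal value attained by: walk 1->3->3.
Answer: (C^⊗2)[1][3] = 15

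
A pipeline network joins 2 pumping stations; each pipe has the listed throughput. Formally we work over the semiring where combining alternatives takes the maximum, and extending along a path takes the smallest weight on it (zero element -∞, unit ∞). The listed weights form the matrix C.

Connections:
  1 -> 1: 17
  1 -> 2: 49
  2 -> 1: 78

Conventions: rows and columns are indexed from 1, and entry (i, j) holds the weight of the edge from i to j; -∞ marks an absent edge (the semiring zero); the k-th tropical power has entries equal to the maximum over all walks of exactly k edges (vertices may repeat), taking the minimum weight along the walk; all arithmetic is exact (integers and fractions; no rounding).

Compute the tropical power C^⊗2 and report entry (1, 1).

C^⊗2:
  [49, 17]
  [17, 49]
Key observation: the optimum is the walk 1->2->1, with weight 49 min 78 = 49.
Optimal value attained by: walk 1->2->1.
Answer: (C^⊗2)[1][1] = 49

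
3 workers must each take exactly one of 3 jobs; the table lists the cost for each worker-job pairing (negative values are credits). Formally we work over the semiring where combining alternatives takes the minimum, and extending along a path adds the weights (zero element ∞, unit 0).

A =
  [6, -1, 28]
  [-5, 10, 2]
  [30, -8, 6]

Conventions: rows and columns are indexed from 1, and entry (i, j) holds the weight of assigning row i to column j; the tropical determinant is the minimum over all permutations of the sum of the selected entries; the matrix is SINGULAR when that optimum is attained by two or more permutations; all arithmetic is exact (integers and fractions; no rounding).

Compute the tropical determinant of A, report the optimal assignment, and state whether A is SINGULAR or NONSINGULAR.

σ = (1, 2, 3): 6 + 10 + 6 = 22
σ = (1, 3, 2): 6 + 2 + (-8) = 0
σ = (2, 1, 3): (-1) + (-5) + 6 = 0
σ = (2, 3, 1): (-1) + 2 + 30 = 31
σ = (3, 1, 2): 28 + (-5) + (-8) = 15
σ = (3, 2, 1): 28 + 10 + 30 = 68
Optimal value attained by: σ = (1, 3, 2).
Answer: det⊕(A) = 0; verdict: SINGULAR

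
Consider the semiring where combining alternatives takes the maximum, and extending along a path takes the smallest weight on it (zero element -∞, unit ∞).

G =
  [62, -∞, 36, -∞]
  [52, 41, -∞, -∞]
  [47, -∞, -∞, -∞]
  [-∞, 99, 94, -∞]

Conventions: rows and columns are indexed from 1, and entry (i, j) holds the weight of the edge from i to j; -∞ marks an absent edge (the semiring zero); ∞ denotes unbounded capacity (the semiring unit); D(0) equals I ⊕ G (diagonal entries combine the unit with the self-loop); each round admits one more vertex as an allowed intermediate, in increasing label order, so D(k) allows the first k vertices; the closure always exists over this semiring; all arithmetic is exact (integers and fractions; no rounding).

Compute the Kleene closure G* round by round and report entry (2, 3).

D(0):
  [∞, -∞, 36, -∞]
  [52, ∞, -∞, -∞]
  [47, -∞, ∞, -∞]
  [-∞, 99, 94, ∞]
D(1):
  [∞, -∞, 36, -∞]
  [52, ∞, 36, -∞]
  [47, -∞, ∞, -∞]
  [-∞, 99, 94, ∞]
D(2):
  [∞, -∞, 36, -∞]
  [52, ∞, 36, -∞]
  [47, -∞, ∞, -∞]
  [52, 99, 94, ∞]
D(3):
  [∞, -∞, 36, -∞]
  [52, ∞, 36, -∞]
  [47, -∞, ∞, -∞]
  [52, 99, 94, ∞]
D(4):
  [∞, -∞, 36, -∞]
  [52, ∞, 36, -∞]
  [47, -∞, ∞, -∞]
  [52, 99, 94, ∞]
Answer: G*[2][3] = 36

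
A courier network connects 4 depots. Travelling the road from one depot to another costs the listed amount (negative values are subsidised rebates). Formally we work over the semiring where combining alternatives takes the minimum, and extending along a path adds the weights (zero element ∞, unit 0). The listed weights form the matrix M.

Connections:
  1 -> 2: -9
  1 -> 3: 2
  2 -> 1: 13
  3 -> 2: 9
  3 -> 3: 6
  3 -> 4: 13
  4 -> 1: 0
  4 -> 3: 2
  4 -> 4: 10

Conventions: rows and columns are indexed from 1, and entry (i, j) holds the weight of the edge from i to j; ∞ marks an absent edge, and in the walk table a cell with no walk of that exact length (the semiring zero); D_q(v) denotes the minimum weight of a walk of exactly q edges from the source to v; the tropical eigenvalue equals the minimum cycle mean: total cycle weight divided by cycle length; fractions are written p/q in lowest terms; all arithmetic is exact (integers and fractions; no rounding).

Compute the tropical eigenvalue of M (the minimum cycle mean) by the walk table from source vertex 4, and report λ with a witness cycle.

q=0: [∞, ∞, ∞, 0]
q=1: [0, ∞, 2, 10]
q=2: [10, -9, 2, 15]
q=3: [4, 1, 8, 15]
q=4: [14, -5, 6, 21]
Optimal cycle mean attained by: cycle 1->2->1, total (-9) + 13, length 2.
Answer: λ = 2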